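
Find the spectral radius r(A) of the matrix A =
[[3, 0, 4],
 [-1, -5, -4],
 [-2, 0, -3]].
r(A) = 5

The eigenvalues of A are the roots of its characteristic polynomial. With M = A (coefficients from the trace, the sum of principal 2x2 minors, and det A):
  p(λ) = det(λ I - M) = λ^3 + 5λ^2 - λ - 5.
By the rational root theorem any rational root is an integer divisor of 5. Testing λ = -5: p(-5) = -125 + 125 + 5 - 5 = 0, so λ = -5 is a root. Dividing out (λ + 5) leaves p(λ) = (λ + 5)(λ^2 - 1). For λ^2 - 1 the discriminant is 4. It is a perfect square (2^2), so the roots are rational: λ = (0 ± 2)/2 = 1, -1.
Thus the eigenvalues (to 4 decimals) are 1 (modulus 1); -1 (modulus 1); -5 (modulus 5). The spectral radius is the largest modulus: r(A) = 5. (Cross-check: r(A) ≤ ||A||_2 ≈ 7.9795; equality holds whenever A is normal, though it can also hold for some non-normal A.)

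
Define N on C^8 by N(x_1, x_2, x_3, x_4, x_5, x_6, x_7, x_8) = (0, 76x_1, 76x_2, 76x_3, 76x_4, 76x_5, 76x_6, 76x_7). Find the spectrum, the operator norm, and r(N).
sigma(N) = {0}; ||N|| = 76; r(N) = 0. (N is nilpotent with N^8 = 0.)

On C^8, N is a strictly lower-triangular matrix with 76 on the subdiagonal and zeros elsewhere, so its characteristic polynomial is lambda^8 and every eigenvalue is 0: sigma(N) = {0}. For the operator norm, N e_i = 76e_{i+1} for i = 1, ..., 7 and N e_8 = 0, so the singular values of N are 76 (with multiplicity 7) and 0; hence ||N|| = 76. The spectral radius r(N) = max|lambda| = 0. Note ||N|| > r(N) — characteristic of non-normal nilpotent operators. Indeed N^8 = 0.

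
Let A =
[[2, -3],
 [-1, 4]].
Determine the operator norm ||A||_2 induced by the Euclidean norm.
||A||_2 = sqrt((30 + sqrt(800))/2) ≈ 5.3983 (= sqrt(largest eigenvalue of A^T A))

||A||_2 = sigma_max(A) = sqrt(lambda_max(A^T A)). Form the symmetric matrix M = A^T A =
[[5, -10],
 [-10, 25]].
Its characteristic polynomial (trace, determinant of M give the coefficients) is
  p(λ) = det(λ I - M) = λ^2 - 30λ + 25.
For λ^2 - 30λ + 25 the discriminant is 800. It is nonnegative but not a perfect square, so the roots are real and irrational: λ = (30 ± sqrt(800))/2 ≈ 29.1421, 0.8579.
So the eigenvalues of A^T A are ≈ 0.8579, 29.1421 (all ≥ 0, as they must be for A^T A). The largest is λ_max = (30 + sqrt(800))/2 ≈ 29.1421, hence ||A||_2 = sqrt(λ_max) = sqrt((30 + sqrt(800))/2) ≈ 5.3983.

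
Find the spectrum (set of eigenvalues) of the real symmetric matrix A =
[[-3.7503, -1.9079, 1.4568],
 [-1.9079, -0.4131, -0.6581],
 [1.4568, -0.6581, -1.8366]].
sigma(A) ≈ {-5, -2, 1}

A is real symmetric, so its spectrum consists of real eigenvalues. Expanding the characteristic polynomial of the displayed matrix gives
  det(λ I - A) = p(λ) = λ^3 + (6)λ^2 + (3)λ + (-10).
Solving p(λ) = 0 yields eigenvalues ≈ -5, -2, 1. (A is shown rounded to 4 decimals, so these recover the underlying integer eigenvalues to within that precision.)
Verification: the trace of A = -6 equals the sum of eigenvalues -6, and det(A) ≈ 9.9993 matches the eigenvalue product 10.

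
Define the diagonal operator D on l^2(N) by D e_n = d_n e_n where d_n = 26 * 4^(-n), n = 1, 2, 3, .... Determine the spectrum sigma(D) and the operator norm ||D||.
sigma(D) = {26 * 4^(-n) : n ≥ 1} ∪ {0}; ||D|| = 13/2

A bounded diagonal operator on l^2 with diagonal entries d_n has spectrum equal to the closure of {d_n : n ≥ 1}: every d_n is an eigenvalue (with eigenvector e_n), so {d_n} ⊂ sigma(D); the spectrum is closed, so its closure is too; and for lambda not in the closure, (D - lambda I) has bounded inverse (the diagonal entries 1/(d_n - lambda) are bounded). For our sequence d_n = 26 * 4^(-n), n = 1, 2, 3, ...:
  - {d_n} = {26 * 4^(-n) : n ≥ 1}; the only limit point is 0
  - closure = {26 * 4^(-n) : n ≥ 1} ∪ {0}
For the norm: a diagonal operator has ||D|| = sup_n |d_n|. Here d_n = 26 * 4^(-n) is positive and decreasing, so sup_n |d_n| = d_1 = 26/4 = 13/2. So ||D|| = 13/2.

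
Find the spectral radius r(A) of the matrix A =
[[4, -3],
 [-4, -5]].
r(A) = (1 + sqrt(129))/2 ≈ 6.1789

The eigenvalues of A are the roots of its characteristic polynomial. With M = A (coefficients from the trace and determinant):
  p(λ) = det(λ I - M) = λ^2 + λ - 32.
For λ^2 + λ - 32 the discriminant is 129. It is nonnegative but not a perfect square, so the roots are real and irrational: λ = (-1 ± sqrt(129))/2 ≈ 5.1789, -6.1789.
Thus the eigenvalues (to 4 decimals) are 5.1789 (modulus 5.1789); -6.1789 (modulus 6.1789). The spectral radius is the largest modulus: r(A) = (1 + sqrt(129))/2 ≈ 6.1789. (Cross-check: r(A) ≤ ||A||_2 ≈ 6.408; equality holds whenever A is normal, though it can also hold for some non-normal A.)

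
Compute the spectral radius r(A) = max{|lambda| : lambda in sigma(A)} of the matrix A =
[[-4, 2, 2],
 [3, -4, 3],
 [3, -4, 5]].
r(A) ≈ 6.3039

The eigenvalues of A are the roots of its characteristic polynomial. With M = A (coefficients from the trace, the sum of principal 2x2 minors, and det A):
  p(λ) = det(λ I - M) = λ^3 + 3λ^2 - 24λ - 20.
No integer candidate from the rational root theorem (±divisors of 20) is a root, so the roots are irrational. The cubic discriminant is Δ = 77760 > 0, so there are three distinct real roots. p(-7) = -48 and p(-6) = 16 have opposite signs, so a root lies in (-7, -6); Newton's method refines it to λ ≈ -6.3039. p(-1) = 6 and p(0) = -20 have opposite signs, so a root lies in (-1, 0); Newton's method refines it to λ ≈ -0.7774. p(4) = -4 and p(5) = 60 have opposite signs, so a root lies in (4, 5); Newton's method refines it to λ ≈ 4.0813. Check (Vieta): the three roots sum to -3, matching tr M = -3.
Thus the eigenvalues (to 4 decimals) are -6.3039 (modulus 6.3039); -0.7774 (modulus 0.7774); 4.0813 (modulus 4.0813). The spectral radius is the largest modulus: r(A) ≈ 6.3039. (Cross-check: r(A) ≤ ||A||_2 ≈ 9.3368; equality holds whenever A is normal, though it can also hold for some non-normal A.)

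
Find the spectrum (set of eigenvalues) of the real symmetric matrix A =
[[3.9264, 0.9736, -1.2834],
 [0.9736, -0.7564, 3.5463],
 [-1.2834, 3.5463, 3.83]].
sigma(A) ≈ {-3, 4, 6}

A is real symmetric, so its spectrum consists of real eigenvalues. Expanding the characteristic polynomial of the displayed matrix gives
  det(λ I - A) = p(λ) = λ^3 + (-7)λ^2 + (-6)λ + (72.0011).
Solving p(λ) = 0 yields eigenvalues ≈ -3, 4, 6. (A is shown rounded to 4 decimals, so these recover the underlying integer eigenvalues to within that precision.)
Verification: the trace of A = 7 equals the sum of eigenvalues 7, and det(A) ≈ -72.0011 matches the eigenvalue product -72.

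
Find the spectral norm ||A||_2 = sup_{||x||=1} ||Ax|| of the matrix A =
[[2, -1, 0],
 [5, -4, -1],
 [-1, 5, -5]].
||A||_2 ≈ 8.3754 (= sqrt(largest eigenvalue of A^T A))

||A||_2 = sigma_max(A) = sqrt(lambda_max(A^T A)). Form the symmetric matrix M = A^T A =
[[30, -27, 0],
 [-27, 42, -21],
 [0, -21, 26]].
Its characteristic polynomial (trace, sum of principal 2x2 minors, determinant of M give the coefficients) is
  p(λ) = det(λ I - M) = λ^3 - 98λ^2 + 1962λ - 576.
No integer candidate from the rational root theorem (±divisors of 576) is a root, so the roots are irrational. The cubic discriminant is Δ = 6575676912 > 0, so there are three distinct real roots. p(0) = -576 and p(1) = 1289 have opposite signs, so a root lies in (0, 1); Newton's method refines it to λ ≈ 0.298. p(27) = 639 and p(28) = -520 have opposite signs, so a root lies in (27, 28); Newton's method refines it to λ ≈ 27.5546. p(70) = -436 and p(71) = 2619 have opposite signs, so a root lies in (70, 71); Newton's method refines it to λ ≈ 70.1474. Check (Vieta): the three roots sum to 98, matching tr M = 98.
So the eigenvalues of A^T A are ≈ 0.298, 27.5546, 70.1474 (all ≥ 0, as they must be for A^T A). The largest is λ_max ≈ 70.1474, hence ||A||_2 = sqrt(λ_max) ≈ 8.3754.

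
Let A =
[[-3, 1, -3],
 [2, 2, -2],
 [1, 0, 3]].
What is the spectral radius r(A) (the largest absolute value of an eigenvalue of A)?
r(A) ≈ 2.9674

The eigenvalues of A are the roots of its characteristic polynomial. With M = A (coefficients from the trace, the sum of principal 2x2 minors, and det A):
  p(λ) = det(λ I - M) = λ^3 - 2λ^2 - 8λ + 20.
No integer candidate from the rational root theorem (±divisors of 20) is a root, so the roots are irrational. The cubic discriminant is Δ = -2096 < 0, so there is one real root and a complex-conjugate pair. p(-3) = -1 and p(-2) = 20 have opposite signs, so a root lies in (-3, -2); Newton's method refines it to λ ≈ -2.9674. Dividing out (λ - (-2.9674)) leaves approximately λ^2 - 4.9674λ + 6.74. For λ^2 - 4.9674λ + 6.74 the discriminant is -2.2852. It is negative, so the remaining roots are the complex-conjugate pair λ ≈ 2.4837 ± 0.7558i. Their product equals the constant term, so |λ|^2 ≈ 6.74 and |λ| ≈ 2.5961.
Thus the eigenvalues (to 4 decimals) are -2.9674 (modulus 2.9674); 2.4837 ± 0.7558i (modulus 2.5961). The spectral radius is the largest modulus: r(A) ≈ 2.9674. (Cross-check: r(A) ≤ ||A||_2 ≈ 5.3171; equality holds whenever A is normal, though it can also hold for some non-normal A.)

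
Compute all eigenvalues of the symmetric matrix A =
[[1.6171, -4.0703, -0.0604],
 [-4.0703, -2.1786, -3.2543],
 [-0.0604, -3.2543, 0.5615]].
sigma(A) ≈ {-6, 1, 5}

A is real symmetric, so its spectrum consists of real eigenvalues. Expanding the characteristic polynomial of the displayed matrix gives
  det(λ I - A) = p(λ) = λ^3 + (0)λ^2 + (-31)λ + (29.9987).
Solving p(λ) = 0 yields eigenvalues ≈ -6, 1, 5. (A is shown rounded to 4 decimals, so these recover the underlying integer eigenvalues to within that precision.)
Verification: the trace of A = 0 equals the sum of eigenvalues 0, and det(A) ≈ -29.9987 matches the eigenvalue product -30.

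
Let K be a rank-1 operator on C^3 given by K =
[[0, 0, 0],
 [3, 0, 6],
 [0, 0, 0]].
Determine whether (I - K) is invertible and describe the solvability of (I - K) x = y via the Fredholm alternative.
(I - K) is invertible (det(I - K) = 1 ≠ 0), so for every y in C^3 the equation (I - K) x = y has a unique solution.

K has rank 1, so it is an outer product K = u v^T: every row of K is a multiple of one row vector. Reading off the entries, u = (0, -3, 0) and v = (-1, 0, -2) (row i of K equals u_i·v^T). A rank-one matrix u v^T satisfies K u = u (v·u) and kills the (2)-dimensional subspace v^⊥, so its characteristic polynomial is lambda^2 (lambda - v·u) with v·u = tr K = 0. Hence the eigenvalues of I - K are 1 (multiplicity 2) and 1 - (0) = 1, so det(I - K) = 1. (Direct check: I - K =
[[1, 0, 0],
 [-3, 1, -6],
 [0, 0, 1]]
has determinant 1.) The finite-dimensional Fredholm alternative says: either (I - K) is invertible, or ker(I - K) ≠ {0} and then range(I - K) = ker((I - K)^*)^⊥, with dim ker(I - K) = dim ker((I - K)^*). Since det(I - K) ≠ 0, 1 is not an eigenvalue of K and ker(I - K) = {0}, so we are in the first case: for every y there is a unique x = (I - K)^(-1) y. Explicitly, by the Sherman–Morrison formula, (I - u v^T)^(-1) = I + u v^T/(1 - v·u), i.e. (I - K)^(-1) = I + K.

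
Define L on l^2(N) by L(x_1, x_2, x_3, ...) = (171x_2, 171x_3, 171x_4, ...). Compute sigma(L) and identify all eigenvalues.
sigma(L) = closed disk {z in C : |z| ≤ 171}; sigma_p(L) = open disk {z in C : |z| < 171}

Note L = 171·V where V is the unit left shift (V x)_k = x_{k+1}; so sigma(L) = 171·sigma(V) and ||L|| = 171||V||. ||L x||^2 = 29241sum_{k≥2} |x_k|^2 ≤ 29241||x||^2, with equality on {x : x_1 = 0}, so ||L|| = 171. For any lambda with |lambda| < 171, set r = lambda/171 (|r| < 1); the vector x = (1, r, r^2, ...) is in l^2 and satisfies L x = 171(r, r^2, ...) = lambda x, so lambda is an eigenvalue. On the boundary |lambda| = 171 the geometric series diverges, so no l^2 eigenvector exists, but these lambda lie in the approximate point spectrum. Hence sigma(L) is the closed disk of radius 171 and sigma_p(L) is the open disk.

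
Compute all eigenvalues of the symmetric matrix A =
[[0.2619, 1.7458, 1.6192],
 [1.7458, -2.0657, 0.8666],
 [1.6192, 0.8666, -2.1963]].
sigma(A) ≈ {-3, 2} (-3 with multiplicity 2)

A is real symmetric, so its spectrum consists of real eigenvalues. Expanding the characteristic polynomial of the displayed matrix gives
  det(λ I - A) = p(λ) = λ^3 + (4)λ^2 + (-3)λ + (-18).
Solving p(λ) = 0 yields eigenvalues ≈ -3, -3, 2. (A is shown rounded to 4 decimals, so these recover the underlying integer eigenvalues to within that precision.)
Verification: the trace of A = -4 equals the sum of eigenvalues -4, and det(A) ≈ 18.0007 matches the eigenvalue product 18.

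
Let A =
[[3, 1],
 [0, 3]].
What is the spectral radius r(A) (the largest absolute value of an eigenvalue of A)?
r(A) = 3

The eigenvalues of A are the roots of its characteristic polynomial. With M = A (coefficients from the trace and determinant):
  p(λ) = det(λ I - M) = λ^2 - 6λ + 9.
For λ^2 - 6λ + 9 the discriminant is 0. It is a perfect square (0^2), so the roots are rational: λ = (6 ± 0)/2 = 3, 3.
Thus the eigenvalues (to 4 decimals) are 3 (modulus 3). The spectral radius is the largest modulus: r(A) = 3. (Cross-check: r(A) ≤ ||A||_2 ≈ 3.5414; equality holds whenever A is normal, though it can also hold for some non-normal A.)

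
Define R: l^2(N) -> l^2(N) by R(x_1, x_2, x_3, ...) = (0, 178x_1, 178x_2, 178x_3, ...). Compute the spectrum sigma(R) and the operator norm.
sigma(R) = closed disk {z in C : |z| ≤ 178}; ||R|| = 178

Note R = 178·U where U is the unit right shift (U x)_k = x_{k-1} (with x_0 := 0); so ||R|| = 178||U|| and sigma(R) = 178·sigma(U). ||R x||^2 = sum_{k≥1} |178x_k|^2 = 31684||x||^2, so ||R|| = 178 and sigma(R) ⊂ {|z| ≤ 178}. For any |lambda| < 178, the equation (R - lambda I) x = 0 forces x_1 = 0, then 178x_k = lambda x_{k+1} ⇒ x = 0, so R has no eigenvalues. But (R - lambda I) is not surjective for |lambda| < 178: solving (R - lambda I) x = e_1 would require x_n proportional to (lambda/178)^(-n), which is not in l^2. So every |lambda| < 178 lies in the residual spectrum. The boundary |lambda| = 178 is in the approximate point spectrum (the spectrum is closed). Hence sigma(R) is the closed disk of radius 178.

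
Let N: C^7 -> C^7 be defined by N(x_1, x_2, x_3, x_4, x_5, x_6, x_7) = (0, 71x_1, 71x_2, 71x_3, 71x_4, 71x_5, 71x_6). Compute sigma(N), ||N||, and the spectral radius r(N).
sigma(N) = {0}; ||N|| = 71; r(N) = 0. (N is nilpotent with N^7 = 0.)

On C^7, N is a strictly lower-triangular matrix with 71 on the subdiagonal and zeros elsewhere, so its characteristic polynomial is lambda^7 and every eigenvalue is 0: sigma(N) = {0}. For the operator norm, N e_i = 71e_{i+1} for i = 1, ..., 6 and N e_7 = 0, so the singular values of N are 71 (with multiplicity 6) and 0; hence ||N|| = 71. The spectral radius r(N) = max|lambda| = 0. Note ||N|| > r(N) — characteristic of non-normal nilpotent operators. Indeed N^7 = 0.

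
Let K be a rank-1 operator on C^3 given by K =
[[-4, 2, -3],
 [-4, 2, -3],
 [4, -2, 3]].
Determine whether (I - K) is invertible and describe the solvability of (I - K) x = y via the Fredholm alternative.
(I - K) is singular (det(I - K) = 0, i.e. 1 ∈ sigma(K)). (I - K) x = y is solvable iff y ⊥ ker((I - K)^*) = span{(-4, 2, -3)}, i.e. iff -4y_1 + 2y_2 - 3y_3 = 0. When solvable, the solutions are x = y + c·(1, 1, -1), c arbitrary (ker(I - K) = span{(1, 1, -1)}, dimension 1).

K has rank 1, so it is an outer product K = u v^T: every row of K is a multiple of one row vector. Reading off the entries, u = (1, 1, -1) and v = (-4, 2, -3) (row i of K equals u_i·v^T). A rank-one matrix u v^T satisfies K u = u (v·u) and kills the (2)-dimensional subspace v^⊥, so its characteristic polynomial is lambda^2 (lambda - v·u) with v·u = tr K = 1. Hence the eigenvalues of I - K are 1 (multiplicity 2) and 1 - (1) = 0, so det(I - K) = 0. (Direct check: I - K =
[[5, -2, 3],
 [4, -1, 3],
 [-4, 2, -2]]
has determinant 0.) So 1 is an eigenvalue of K and (I - K) is not invertible. The finite-dimensional Fredholm alternative says: either (I - K) is invertible, or ker(I - K) ≠ {0} and then range(I - K) = ker((I - K)^*)^⊥, with dim ker(I - K) = dim ker((I - K)^*). We are in the second case, so we need both kernels. Kernel of I - K: (I - K) u = u - u (v·u) = u - u = 0, so ker(I - K) = span{u} = span{(1, 1, -1)} (it is exactly 1-dimensional because rank(I - K) = 2). Kernel of the adjoint: K is real, so (I - K)^* = I - K^T = I - v u^T, and (I - v u^T) v = v - v (u·v) = 0; hence ker((I - K)^*) = span{v} = span{(-4, 2, -3)}. Therefore (I - K) x = y is solvable iff <y, v> = 0, i.e. iff -4y_1 + 2y_2 - 3y_3 = 0. When this holds, K y = u (v·y) = 0, so (I - K) y = y and x = y is a particular solution; the full solution set is the line x = y + c·u = y + c·(1, 1, -1), c ∈ C.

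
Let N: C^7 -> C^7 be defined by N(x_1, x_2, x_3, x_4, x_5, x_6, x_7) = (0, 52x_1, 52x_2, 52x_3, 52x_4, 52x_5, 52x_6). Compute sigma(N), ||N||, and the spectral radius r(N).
sigma(N) = {0}; ||N|| = 52; r(N) = 0. (N is nilpotent with N^7 = 0.)

On C^7, N is a strictly lower-triangular matrix with 52 on the subdiagonal and zeros elsewhere, so its characteristic polynomial is lambda^7 and every eigenvalue is 0: sigma(N) = {0}. For the operator norm, N e_i = 52e_{i+1} for i = 1, ..., 6 and N e_7 = 0, so the singular values of N are 52 (with multiplicity 6) and 0; hence ||N|| = 52. The spectral radius r(N) = max|lambda| = 0. Note ||N|| > r(N) — characteristic of non-normal nilpotent operators. Indeed N^7 = 0.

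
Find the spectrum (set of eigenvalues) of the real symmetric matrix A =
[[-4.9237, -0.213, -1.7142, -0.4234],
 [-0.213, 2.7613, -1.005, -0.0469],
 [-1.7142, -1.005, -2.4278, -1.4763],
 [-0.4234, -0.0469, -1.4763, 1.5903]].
sigma(A) ≈ {-6, -2, 2, 3}

A is real symmetric, so its spectrum consists of real eigenvalues. Expanding the characteristic polynomial of the displayed matrix gives
  det(λ I - A) = p(λ) = λ^4 + (3)λ^3 + (-22)λ^2 + (-11.9978)λ + (72).
Solving p(λ) = 0 yields eigenvalues ≈ -6, -2, 2, 3. (A is shown rounded to 4 decimals, so these recover the underlying integer eigenvalues to within that precision.)
Verification: the trace of A = -3 equals the sum of eigenvalues -3, and det(A) ≈ 72.0007 matches the eigenvalue product 72.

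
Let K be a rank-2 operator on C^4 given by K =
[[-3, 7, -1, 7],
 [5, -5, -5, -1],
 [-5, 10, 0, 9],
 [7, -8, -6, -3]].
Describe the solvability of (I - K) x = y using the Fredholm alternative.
(I - K) is invertible (det(I - K) = 58 ≠ 0), so for every y in C^4 the equation (I - K) x = y has a unique solution.

K has rank 2 and factors as K = U V^T = u1 v1^T + u2 v2^T with u1 = (1, 1, 1, 1), v1 = (1, 1, -3, 3), u2 = (-2, 2, -3, 3), v2 = (2, -3, -1, -2) (multiplying out reproduces the displayed K). The nonzero eigenvalues of U V^T coincide with those of the 2 x 2 matrix G = V^T U = [[v1·u1, v1·u2], [v2·u1, v2·u2]] = [[2, 18], [-4, -13]], and by the Sylvester determinant identity det(I_4 - U V^T) = det(I_2 - V^T U) = det([[-1, -18], [4, 14]]) = (-1)(14) - (-18)(4) = 58. (Direct check: I - K =
[[4, -7, 1, -7],
 [-5, 6, 5, 1],
 [5, -10, 1, -9],
 [-7, 8, 6, 4]]
has determinant 58.) The finite-dimensional Fredholm alternative says: either (I - K) is invertible, or ker(I - K) ≠ {0} and then range(I - K) = ker((I - K)^*)^⊥, with dim ker(I - K) = dim ker((I - K)^*). Since det(I - K) ≠ 0, 1 is not an eigenvalue of K and ker(I - K) = {0}, so we are in the first case: for every y there is a unique x = (I - K)^(-1) y. (Explicitly, by the Woodbury identity, (I - U V^T)^(-1) = I + U (I_2 - G)^(-1) V^T.)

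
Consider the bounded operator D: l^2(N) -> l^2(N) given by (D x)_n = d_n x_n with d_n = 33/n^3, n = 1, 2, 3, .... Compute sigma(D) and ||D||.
sigma(D) = {33/n^3 : n ≥ 1} ∪ {0}; ||D|| = 33

A bounded diagonal operator on l^2 with diagonal entries d_n has spectrum equal to the closure of {d_n : n ≥ 1}: every d_n is an eigenvalue (with eigenvector e_n), so {d_n} ⊂ sigma(D); the spectrum is closed, so its closure is too; and for lambda not in the closure, (D - lambda I) has bounded inverse (the diagonal entries 1/(d_n - lambda) are bounded). For our sequence d_n = 33/n^3, n = 1, 2, 3, ...:
  - {d_n} = {33/n^3 : n ≥ 1}; the only limit point is 0
  - closure = {33/n^3 : n ≥ 1} ∪ {0}
For the norm: a diagonal operator has ||D|| = sup_n |d_n|. Here d_n = 33/n^3 is positive and decreasing, so sup_n |d_n| = d_1 = 33. So ||D|| = 33.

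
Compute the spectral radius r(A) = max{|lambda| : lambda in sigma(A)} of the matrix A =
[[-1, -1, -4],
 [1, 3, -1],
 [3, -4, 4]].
r(A) ≈ 5.1949

The eigenvalues of A are the roots of its characteristic polynomial. With M = A (coefficients from the trace, the sum of principal 2x2 minors, and det A):
  p(λ) = det(λ I - M) = λ^3 - 6λ^2 + 14λ - 51.
No integer candidate from the rational root theorem (±divisors of 51) is a root, so the roots are irrational. The cubic discriminant is Δ = -41099 < 0, so there is one real root and a complex-conjugate pair. p(5) = -6 and p(6) = 33 have opposite signs, so a root lies in (5, 6); Newton's method refines it to λ ≈ 5.1949. Dividing out (λ - (5.1949)) leaves approximately λ^2 - 0.8051λ + 9.8174. For λ^2 - 0.8051λ + 9.8174 the discriminant is -38.6213. It is negative, so the remaining roots are the complex-conjugate pair λ ≈ 0.4026 ± 3.1073i. Their product equals the constant term, so |λ|^2 ≈ 9.8174 and |λ| ≈ 3.1333.
Thus the eigenvalues (to 4 decimals) are 5.1949 (modulus 5.1949); 0.4026 ± 3.1073i (modulus 3.1333). The spectral radius is the largest modulus: r(A) ≈ 5.1949. (Cross-check: r(A) ≤ ||A||_2 ≈ 7.1972; equality holds whenever A is normal, though it can also hold for some non-normal A.)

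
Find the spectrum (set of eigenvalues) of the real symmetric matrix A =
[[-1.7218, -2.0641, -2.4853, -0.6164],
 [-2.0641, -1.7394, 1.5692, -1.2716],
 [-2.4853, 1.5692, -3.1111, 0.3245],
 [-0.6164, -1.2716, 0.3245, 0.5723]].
sigma(A) ≈ {-5, -4, 1, 2}

A is real symmetric, so its spectrum consists of real eigenvalues. Expanding the characteristic polynomial of the displayed matrix gives
  det(λ I - A) = p(λ) = λ^4 + (6)λ^3 + (-5)λ^2 + (-42)λ + (40).
Solving p(λ) = 0 yields eigenvalues ≈ -5, -4, 1, 2. (A is shown rounded to 4 decimals, so these recover the underlying integer eigenvalues to within that precision.)
Verification: the trace of A = -6 equals the sum of eigenvalues -6, and det(A) ≈ 39.9996 matches the eigenvalue product 40.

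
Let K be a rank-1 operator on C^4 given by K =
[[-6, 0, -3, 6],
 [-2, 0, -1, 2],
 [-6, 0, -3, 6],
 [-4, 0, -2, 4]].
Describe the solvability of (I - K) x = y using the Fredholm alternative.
(I - K) is invertible (det(I - K) = 6 ≠ 0), so for every y in C^4 the equation (I - K) x = y has a unique solution.

K has rank 1, so it is an outer product K = u v^T: every row of K is a multiple of one row vector. Reading off the entries, u = (3, 1, 3, 2) and v = (-2, 0, -1, 2) (row i of K equals u_i·v^T). A rank-one matrix u v^T satisfies K u = u (v·u) and kills the (3)-dimensional subspace v^⊥, so its characteristic polynomial is lambda^3 (lambda - v·u) with v·u = tr K = -5. Hence the eigenvalues of I - K are 1 (multiplicity 3) and 1 - (-5) = 6, so det(I - K) = 6. (Direct check: I - K =
[[7, 0, 3, -6],
 [2, 1, 1, -2],
 [6, 0, 4, -6],
 [4, 0, 2, -3]]
has determinant 6.) The finite-dimensional Fredholm alternative says: either (I - K) is invertible, or ker(I - K) ≠ {0} and then range(I - K) = ker((I - K)^*)^⊥, with dim ker(I - K) = dim ker((I - K)^*). Since det(I - K) ≠ 0, 1 is not an eigenvalue of K and ker(I - K) = {0}, so we are in the first case: for every y there is a unique x = (I - K)^(-1) y. Explicitly, by the Sherman–Morrison formula, (I - u v^T)^(-1) = I + u v^T/(1 - v·u), i.e. (I - K)^(-1) = I + K/(6).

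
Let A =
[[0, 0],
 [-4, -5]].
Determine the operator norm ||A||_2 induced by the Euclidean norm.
||A||_2 = sqrt(41) ≈ 6.4031 (= sqrt(largest eigenvalue of A^T A))

||A||_2 = sigma_max(A) = sqrt(lambda_max(A^T A)). Form the symmetric matrix M = A^T A =
[[16, 20],
 [20, 25]].
Its characteristic polynomial (trace, determinant of M give the coefficients) is
  p(λ) = det(λ I - M) = λ^2 - 41λ.
For λ^2 - 41λ the discriminant is 1681. It is a perfect square (41^2), so the roots are rational: λ = (41 ± 41)/2 = 41, 0.
So the eigenvalues of A^T A are ≈ 0, 41 (all ≥ 0, as they must be for A^T A). The largest is λ_max = 41, hence ||A||_2 = sqrt(λ_max) = sqrt(41) ≈ 6.4031.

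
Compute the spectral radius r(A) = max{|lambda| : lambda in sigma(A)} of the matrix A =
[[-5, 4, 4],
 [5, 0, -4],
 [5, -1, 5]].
r(A) = (3 + sqrt(249))/2 ≈ 9.3899

The eigenvalues of A are the roots of its characteristic polynomial. With M = A (coefficients from the trace, the sum of principal 2x2 minors, and det A):
  p(λ) = det(λ I - M) = λ^3 - 69λ + 180.
By the rational root theorem any rational root is an integer divisor of 180. Testing λ = 3: p(3) = 27 + 0 - 207 + 180 = 0, so λ = 3 is a root. Dividing out (λ - 3) leaves p(λ) = (λ - 3)(λ^2 + 3λ - 60). For λ^2 + 3λ - 60 the discriminant is 249. It is nonnegative but not a perfect square, so the roots are real and irrational: λ = (-3 ± sqrt(249))/2 ≈ 6.3899, -9.3899.
Thus the eigenvalues (to 4 decimals) are 6.3899 (modulus 6.3899); -9.3899 (modulus 9.3899); 3 (modulus 3). The spectral radius is the largest modulus: r(A) = (3 + sqrt(249))/2 ≈ 9.3899. (Cross-check: r(A) ≤ ||A||_2 ≈ 9.6543; equality holds whenever A is normal, though it can also hold for some non-normal A.)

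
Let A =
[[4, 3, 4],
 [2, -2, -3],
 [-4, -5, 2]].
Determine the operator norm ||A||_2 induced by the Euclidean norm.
||A||_2 ≈ 8.1483 (= sqrt(largest eigenvalue of A^T A))

||A||_2 = sigma_max(A) = sqrt(lambda_max(A^T A)). Form the symmetric matrix M = A^T A =
[[36, 28, 2],
 [28, 38, 8],
 [2, 8, 29]].
Its characteristic polynomial (trace, sum of principal 2x2 minors, determinant of M give the coefficients) is
  p(λ) = det(λ I - M) = λ^3 - 103λ^2 + 2662λ - 15376.
No integer candidate from the rational root theorem (±divisors of 15376) is a root, so the roots are irrational. The cubic discriminant is Δ = 2019088772 > 0, so there are three distinct real roots. p(8) = -160 and p(9) = 968 have opposite signs, so a root lies in (8, 9); Newton's method refines it to λ ≈ 8.1338. p(28) = 360 and p(29) = -412 have opposite signs, so a root lies in (28, 29); Newton's method refines it to λ ≈ 28.472. p(66) = -856 and p(67) = 1374 have opposite signs, so a root lies in (66, 67); Newton's method refines it to λ ≈ 66.3942. Check (Vieta): the three roots sum to 103, matching tr M = 103.
So the eigenvalues of A^T A are ≈ 8.1338, 28.472, 66.3942 (all ≥ 0, as they must be for A^T A). The largest is λ_max ≈ 66.3942, hence ||A||_2 = sqrt(λ_max) ≈ 8.1483.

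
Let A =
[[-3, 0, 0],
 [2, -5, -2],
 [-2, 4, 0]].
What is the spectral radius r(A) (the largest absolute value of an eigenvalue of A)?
r(A) = 3

The eigenvalues of A are the roots of its characteristic polynomial. With M = A (coefficients from the trace, the sum of principal 2x2 minors, and det A):
  p(λ) = det(λ I - M) = λ^3 + 8λ^2 + 23λ + 24.
By the rational root theorem any rational root is an integer divisor of 24. Testing λ = -3: p(-3) = -27 + 72 - 69 + 24 = 0, so λ = -3 is a root. Dividing out (λ + 3) leaves p(λ) = (λ + 3)(λ^2 + 5λ + 8). For λ^2 + 5λ + 8 the discriminant is -7. It is negative, so the roots are the complex-conjugate pair λ = -5/2 ± (sqrt(7)/2) i ≈ -2.5 ± 1.3229i. For a conjugate pair the product of the roots equals the constant term, so |λ|^2 = 8 and |λ| = sqrt(8) ≈ 2.8284.
Thus the eigenvalues (to 4 decimals) are -2.5 ± 1.3229i (modulus 2.8284); -3 (modulus 3). The spectral radius is the largest modulus: r(A) = 3. (Cross-check: r(A) ≤ ||A||_2 ≈ 7.2783; equality holds whenever A is normal, though it can also hold for some non-normal A.)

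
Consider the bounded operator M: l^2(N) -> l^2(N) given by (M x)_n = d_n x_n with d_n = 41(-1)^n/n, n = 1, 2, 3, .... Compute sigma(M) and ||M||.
sigma(M) = {41(-1)^n/n : n ≥ 1} ∪ {0}; ||M|| = 41

A bounded diagonal operator on l^2 with diagonal entries d_n has spectrum equal to the closure of {d_n : n ≥ 1}: every d_n is an eigenvalue (with eigenvector e_n), so {d_n} ⊂ sigma(M); the spectrum is closed, so its closure is too; and for lambda not in the closure, (M - lambda I) has bounded inverse (the diagonal entries 1/(d_n - lambda) are bounded). For our sequence d_n = 41(-1)^n/n, n = 1, 2, 3, ...:
  - {d_n} = {41(-1)^n/n : n ≥ 1}; the only limit point is 0
  - closure = {41(-1)^n/n : n ≥ 1} ∪ {0}
For the norm: a diagonal operator has ||M|| = sup_n |d_n|. Here |d_n| = 41/n is decreasing, so sup_n |d_n| = |d_1| = 41. So ||M|| = 41.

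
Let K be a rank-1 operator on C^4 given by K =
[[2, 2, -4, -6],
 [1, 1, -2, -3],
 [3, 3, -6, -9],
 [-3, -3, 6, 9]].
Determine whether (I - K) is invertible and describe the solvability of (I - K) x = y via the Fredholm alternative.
(I - K) is invertible (det(I - K) = -5 ≠ 0), so for every y in C^4 the equation (I - K) x = y has a unique solution.

K has rank 1, so it is an outer product K = u v^T: every row of K is a multiple of one row vector. Reading off the entries, u = (2, 1, 3, -3) and v = (1, 1, -2, -3) (row i of K equals u_i·v^T). A rank-one matrix u v^T satisfies K u = u (v·u) and kills the (3)-dimensional subspace v^⊥, so its characteristic polynomial is lambda^3 (lambda - v·u) with v·u = tr K = 6. Hence the eigenvalues of I - K are 1 (multiplicity 3) and 1 - (6) = -5, so det(I - K) = -5. (Direct check: I - K =
[[-1, -2, 4, 6],
 [-1, 0, 2, 3],
 [-3, -3, 7, 9],
 [3, 3, -6, -8]]
has determinant -5.) The finite-dimensional Fredholm alternative says: either (I - K) is invertible, or ker(I - K) ≠ {0} and then range(I - K) = ker((I - K)^*)^⊥, with dim ker(I - K) = dim ker((I - K)^*). Since det(I - K) ≠ 0, 1 is not an eigenvalue of K and ker(I - K) = {0}, so we are in the first case: for every y there is a unique x = (I - K)^(-1) y. Explicitly, by the Sherman–Morrison formula, (I - u v^T)^(-1) = I + u v^T/(1 - v·u), i.e. (I - K)^(-1) = I + K/(-5).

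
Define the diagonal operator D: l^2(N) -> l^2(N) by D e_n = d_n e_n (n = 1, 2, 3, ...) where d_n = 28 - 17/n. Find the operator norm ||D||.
||D|| = 28

For a diagonal operator on l^2 with entries d_n, ||D|| = sup_n |d_n|. Here d_1 = 11, d_2 = 39/2, ..., and d_n = 28 - 17/n increases monotonically toward 28. All terms lie in [11, 28), so |d_n| = d_n and the supremum is the limit 28, which is not attained by any individual d_n. Hence ||D|| = 28.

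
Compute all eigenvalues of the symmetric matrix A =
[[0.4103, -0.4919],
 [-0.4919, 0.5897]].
sigma(A) ≈ {0, 1}

A is real symmetric, so its spectrum consists of real eigenvalues. Expanding the characteristic polynomial of the displayed matrix gives
  det(λ I - A) = p(λ) = λ^2 + (-1)λ + (0).
Solving p(λ) = 0 yields eigenvalues ≈ 0, 1. (A is shown rounded to 4 decimals, so these recover the underlying integer eigenvalues to within that precision.)
Verification: the trace of A = 1 equals the sum of eigenvalues 1, and det(A) ≈ -0.0000 matches the eigenvalue product 0.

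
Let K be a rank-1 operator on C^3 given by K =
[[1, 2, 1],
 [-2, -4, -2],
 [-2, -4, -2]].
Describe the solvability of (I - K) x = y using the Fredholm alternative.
(I - K) is invertible (det(I - K) = 6 ≠ 0), so for every y in C^3 the equation (I - K) x = y has a unique solution.

K has rank 1, so it is an outer product K = u v^T: every row of K is a multiple of one row vector. Reading off the entries, u = (1, -2, -2) and v = (1, 2, 1) (row i of K equals u_i·v^T). A rank-one matrix u v^T satisfies K u = u (v·u) and kills the (2)-dimensional subspace v^⊥, so its characteristic polynomial is lambda^2 (lambda - v·u) with v·u = tr K = -5. Hence the eigenvalues of I - K are 1 (multiplicity 2) and 1 - (-5) = 6, so det(I - K) = 6. (Direct check: I - K =
[[0, -2, -1],
 [2, 5, 2],
 [2, 4, 3]]
has determinant 6.) The finite-dimensional Fredholm alternative says: either (I - K) is invertible, or ker(I - K) ≠ {0} and then range(I - K) = ker((I - K)^*)^⊥, with dim ker(I - K) = dim ker((I - K)^*). Since det(I - K) ≠ 0, 1 is not an eigenvalue of K and ker(I - K) = {0}, so we are in the first case: for every y there is a unique x = (I - K)^(-1) y. Explicitly, by the Sherman–Morrison formula, (I - u v^T)^(-1) = I + u v^T/(1 - v·u), i.e. (I - K)^(-1) = I + K/(6).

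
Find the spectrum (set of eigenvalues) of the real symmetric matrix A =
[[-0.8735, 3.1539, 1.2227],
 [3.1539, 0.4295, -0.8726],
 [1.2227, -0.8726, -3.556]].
sigma(A) ≈ {-5, -2, 3}

A is real symmetric, so its spectrum consists of real eigenvalues. Expanding the characteristic polynomial of the displayed matrix gives
  det(λ I - A) = p(λ) = λ^3 + (4)λ^2 + (-11)λ + (-29.999).
Solving p(λ) = 0 yields eigenvalues ≈ -5, -2, 3. (A is shown rounded to 4 decimals, so these recover the underlying integer eigenvalues to within that precision.)
Verification: the trace of A = -4 equals the sum of eigenvalues -4, and det(A) ≈ 29.9990 matches the eigenvalue product 30.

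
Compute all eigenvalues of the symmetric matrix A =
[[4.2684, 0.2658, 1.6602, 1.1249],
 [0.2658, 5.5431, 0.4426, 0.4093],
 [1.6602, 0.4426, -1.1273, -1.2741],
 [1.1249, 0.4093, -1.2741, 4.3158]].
sigma(A) ≈ {-2, 4, 5, 6}

A is real symmetric, so its spectrum consists of real eigenvalues. Expanding the characteristic polynomial of the displayed matrix gives
  det(λ I - A) = p(λ) = λ^4 + (-13)λ^3 + (44)λ^2 + (28.0015)λ + (-240.0038).
Solving p(λ) = 0 yields eigenvalues ≈ -2, 4, 5, 6. (A is shown rounded to 4 decimals, so these recover the underlying integer eigenvalues to within that precision.)
Verification: the trace of A = 13 equals the sum of eigenvalues 13, and det(A) ≈ -240.0038 matches the eigenvalue product -240.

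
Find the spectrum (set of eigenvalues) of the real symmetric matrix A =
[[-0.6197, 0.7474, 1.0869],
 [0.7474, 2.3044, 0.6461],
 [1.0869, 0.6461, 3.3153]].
sigma(A) ≈ {-1, 2, 4}

A is real symmetric, so its spectrum consists of real eigenvalues. Expanding the characteristic polynomial of the displayed matrix gives
  det(λ I - A) = p(λ) = λ^3 + (-5)λ^2 + (2)λ + (8).
Solving p(λ) = 0 yields eigenvalues ≈ -1, 2, 4. (A is shown rounded to 4 decimals, so these recover the underlying integer eigenvalues to within that precision.)
Verification: the trace of A = 5 equals the sum of eigenvalues 5, and det(A) ≈ -8.0002 matches the eigenvalue product -8.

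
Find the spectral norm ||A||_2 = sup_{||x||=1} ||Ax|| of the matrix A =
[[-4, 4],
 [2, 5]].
||A||_2 = sqrt((61 + sqrt(585))/2) ≈ 6.5264 (= sqrt(largest eigenvalue of A^T A))

||A||_2 = sigma_max(A) = sqrt(lambda_max(A^T A)). Form the symmetric matrix M = A^T A =
[[20, -6],
 [-6, 41]].
Its characteristic polynomial (trace, determinant of M give the coefficients) is
  p(λ) = det(λ I - M) = λ^2 - 61λ + 784.
For λ^2 - 61λ + 784 the discriminant is 585. It is nonnegative but not a perfect square, so the roots are real and irrational: λ = (61 ± sqrt(585))/2 ≈ 42.5934, 18.4066.
So the eigenvalues of A^T A are ≈ 18.4066, 42.5934 (all ≥ 0, as they must be for A^T A). The largest is λ_max = (61 + sqrt(585))/2 ≈ 42.5934, hence ||A||_2 = sqrt(λ_max) = sqrt((61 + sqrt(585))/2) ≈ 6.5264.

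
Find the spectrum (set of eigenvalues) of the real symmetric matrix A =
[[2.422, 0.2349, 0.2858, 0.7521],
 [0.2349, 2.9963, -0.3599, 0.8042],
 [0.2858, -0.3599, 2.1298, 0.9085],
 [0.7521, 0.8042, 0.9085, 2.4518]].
sigma(A) ≈ {1, 2, 3, 4}

A is real symmetric, so its spectrum consists of real eigenvalues. Expanding the characteristic polynomial of the displayed matrix gives
  det(λ I - A) = p(λ) = λ^4 + (-10)λ^3 + (35)λ^2 + (-49.9982)λ + (23.9989).
Solving p(λ) = 0 yields eigenvalues ≈ 1, 2, 3, 4. (A is shown rounded to 4 decimals, so these recover the underlying integer eigenvalues to within that precision.)
Verification: the trace of A = 10 equals the sum of eigenvalues 10, and det(A) ≈ 23.9989 matches the eigenvalue product 24.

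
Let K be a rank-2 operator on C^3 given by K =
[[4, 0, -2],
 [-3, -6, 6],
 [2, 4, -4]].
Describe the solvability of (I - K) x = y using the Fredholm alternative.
(I - K) is invertible (det(I - K) = -29 ≠ 0), so for every y in C^3 the equation (I - K) x = y has a unique solution.

K has rank 2 and factors as K = U V^T = u1 v1^T + u2 v2^T with u1 = (0, 3, -2), v1 = (-1, -2, 2), u2 = (2, 0, 0), v2 = (2, 0, -1) (multiplying out reproduces the displayed K). The nonzero eigenvalues of U V^T coincide with those of the 2 x 2 matrix G = V^T U = [[v1·u1, v1·u2], [v2·u1, v2·u2]] = [[-10, -2], [2, 4]], and by the Sylvester determinant identity det(I_3 - U V^T) = det(I_2 - V^T U) = det([[11, 2], [-2, -3]]) = (11)(-3) - (2)(-2) = -29. (Direct check: I - K =
[[-3, 0, 2],
 [3, 7, -6],
 [-2, -4, 5]]
has determinant -29.) The finite-dimensional Fredholm alternative says: either (I - K) is invertible, or ker(I - K) ≠ {0} and then range(I - K) = ker((I - K)^*)^⊥, with dim ker(I - K) = dim ker((I - K)^*). Since det(I - K) ≠ 0, 1 is not an eigenvalue of K and ker(I - K) = {0}, so we are in the first case: for every y there is a unique x = (I - K)^(-1) y. (Explicitly, by the Woodbury identity, (I - U V^T)^(-1) = I + U (I_2 - G)^(-1) V^T.)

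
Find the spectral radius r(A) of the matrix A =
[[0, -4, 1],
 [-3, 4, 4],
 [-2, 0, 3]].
r(A) ≈ 6.7922

The eigenvalues of A are the roots of its characteristic polynomial. With M = A (coefficients from the trace, the sum of principal 2x2 minors, and det A):
  p(λ) = det(λ I - M) = λ^3 - 7λ^2 + 2λ - 4.
No integer candidate from the rational root theorem (±divisors of 4) is a root, so the roots are irrational. The cubic discriminant is Δ = -4748 < 0, so there is one real root and a complex-conjugate pair. p(6) = -28 and p(7) = 10 have opposite signs, so a root lies in (6, 7); Newton's method refines it to λ ≈ 6.7922. Dividing out (λ - (6.7922)) leaves approximately λ^2 - 0.2078λ + 0.5889. For λ^2 - 0.2078λ + 0.5889 the discriminant is -2.3125. It is negative, so the remaining roots are the complex-conjugate pair λ ≈ 0.1039 ± 0.7603i. Their product equals the constant term, so |λ|^2 ≈ 0.5889 and |λ| ≈ 0.7674.
Thus the eigenvalues (to 4 decimals) are 6.7922 (modulus 6.7922); 0.1039 ± 0.7603i (modulus 0.7674). The spectral radius is the largest modulus: r(A) ≈ 6.7922. (Cross-check: r(A) ≤ ||A||_2 ≈ 7.2407; equality holds whenever A is normal, though it can also hold for some non-normal A.)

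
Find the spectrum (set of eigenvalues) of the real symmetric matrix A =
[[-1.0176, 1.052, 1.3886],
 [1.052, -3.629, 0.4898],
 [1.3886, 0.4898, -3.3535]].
sigma(A) ≈ {-4, 0} (-4 with multiplicity 2)

A is real symmetric, so its spectrum consists of real eigenvalues. Expanding the characteristic polynomial of the displayed matrix gives
  det(λ I - A) = p(λ) = λ^3 + (8)λ^2 + (16)λ + (0).
Solving p(λ) = 0 yields eigenvalues ≈ -4, -4, 0. (A is shown rounded to 4 decimals, so these recover the underlying integer eigenvalues to within that precision.)
Verification: the trace of A = -8 equals the sum of eigenvalues -8, and det(A) ≈ -0.0001 matches the eigenvalue product 0.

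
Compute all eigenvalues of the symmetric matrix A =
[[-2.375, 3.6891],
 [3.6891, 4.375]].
sigma(A) ≈ {-4, 6}

A is real symmetric, so its spectrum consists of real eigenvalues. Expanding the characteristic polynomial of the displayed matrix gives
  det(λ I - A) = p(λ) = λ^2 + (-2)λ + (-24).
Solving p(λ) = 0 yields eigenvalues ≈ -4, 6. (A is shown rounded to 4 decimals, so these recover the underlying integer eigenvalues to within that precision.)
Verification: the trace of A = 2 equals the sum of eigenvalues 2, and det(A) ≈ -24.0001 matches the eigenvalue product -24.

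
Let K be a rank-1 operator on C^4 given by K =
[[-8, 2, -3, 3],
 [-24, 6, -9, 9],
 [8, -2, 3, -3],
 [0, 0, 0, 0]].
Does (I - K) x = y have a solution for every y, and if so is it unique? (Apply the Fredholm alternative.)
(I - K) is singular (det(I - K) = 0, i.e. 1 ∈ sigma(K)). (I - K) x = y is solvable iff y ⊥ ker((I - K)^*) = span{(-8, 2, -3, 3)}, i.e. iff -8y_1 + 2y_2 - 3y_3 + 3y_4 = 0. When solvable, the solutions are x = y + c·(1, 3, -1, 0), c arbitrary (ker(I - K) = span{(1, 3, -1, 0)}, dimension 1).

K has rank 1, so it is an outer product K = u v^T: every row of K is a multiple of one row vector. Reading off the entries, u = (1, 3, -1, 0) and v = (-8, 2, -3, 3) (row i of K equals u_i·v^T). A rank-one matrix u v^T satisfies K u = u (v·u) and kills the (3)-dimensional subspace v^⊥, so its characteristic polynomial is lambda^3 (lambda - v·u) with v·u = tr K = 1. Hence the eigenvalues of I - K are 1 (multiplicity 3) and 1 - (1) = 0, so det(I - K) = 0. (Direct check: I - K =
[[9, -2, 3, -3],
 [24, -5, 9, -9],
 [-8, 2, -2, 3],
 [0, 0, 0, 1]]
has determinant 0.) So 1 is an eigenvalue of K and (I - K) is not invertible. The finite-dimensional Fredholm alternative says: either (I - K) is invertible, or ker(I - K) ≠ {0} and then range(I - K) = ker((I - K)^*)^⊥, with dim ker(I - K) = dim ker((I - K)^*). We are in the second case, so we need both kernels. Kernel of I - K: (I - K) u = u - u (v·u) = u - u = 0, so ker(I - K) = span{u} = span{(1, 3, -1, 0)} (it is exactly 1-dimensional because rank(I - K) = 3). Kernel of the adjoint: K is real, so (I - K)^* = I - K^T = I - v u^T, and (I - v u^T) v = v - v (u·v) = 0; hence ker((I - K)^*) = span{v} = span{(-8, 2, -3, 3)}. Therefore (I - K) x = y is solvable iff <y, v> = 0, i.e. iff -8y_1 + 2y_2 - 3y_3 + 3y_4 = 0. When this holds, K y = u (v·y) = 0, so (I - K) y = y and x = y is a particular solution; the full solution set is the line x = y + c·u = y + c·(1, 3, -1, 0), c ∈ C.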